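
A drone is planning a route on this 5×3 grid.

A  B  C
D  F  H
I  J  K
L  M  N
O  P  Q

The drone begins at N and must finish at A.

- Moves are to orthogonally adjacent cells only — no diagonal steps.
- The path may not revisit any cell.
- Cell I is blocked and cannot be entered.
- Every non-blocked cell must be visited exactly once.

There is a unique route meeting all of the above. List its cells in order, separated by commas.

N, Q, P, O, L, M, J, K, H, C, B, F, D, A

Need to visit all 14 open cells exactly once, starting at N and ending at A.
Cell D has only two open neighbours (A and F), so the path must pass straight through it: one of those is the cell it's entered from and the other is where it exits.
Route from N: down to Q, 2× left (reaching O), up to L, right to M, up to J, right to K, 2× up (reaching C), left to B, down to F, left to D, up to A — 13 moves in all.
Check: all 14 open cells covered.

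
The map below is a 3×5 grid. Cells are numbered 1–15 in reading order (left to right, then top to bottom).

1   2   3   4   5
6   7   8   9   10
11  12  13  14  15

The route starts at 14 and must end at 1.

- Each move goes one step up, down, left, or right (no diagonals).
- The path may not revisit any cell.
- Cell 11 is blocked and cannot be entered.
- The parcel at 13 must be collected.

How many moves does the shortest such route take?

5

Any route passes through 13 somewhere between 14 and 1. Summing Manhattan distances along the two legs (14 → 13 → 1) gives a lower bound of 1 + 4 = 5 moves.
A route of 5 moves achieves this: 14 → 13 → 8 → 3 → 2 → 1.
Since 5 matches the lower bound, it is optimal.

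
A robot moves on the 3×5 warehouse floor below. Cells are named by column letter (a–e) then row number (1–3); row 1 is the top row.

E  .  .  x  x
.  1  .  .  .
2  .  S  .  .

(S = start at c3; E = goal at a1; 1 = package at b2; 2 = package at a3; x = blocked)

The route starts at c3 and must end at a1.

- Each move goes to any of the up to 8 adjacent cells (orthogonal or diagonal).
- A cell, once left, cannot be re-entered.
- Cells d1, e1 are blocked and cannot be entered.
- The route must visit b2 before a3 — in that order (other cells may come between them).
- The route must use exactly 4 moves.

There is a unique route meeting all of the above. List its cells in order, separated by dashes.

c3 - b2 - a3 - a2 - a1

The waypoints must appear in the order b2, a3, with no cell reused.
Route from c3: up-left 1 to b2, down-left 1 to a3, up 2 to a1 — 4 moves in all.
Check: order respected (1 at step 1, 2 at step 2); 4 moves as required.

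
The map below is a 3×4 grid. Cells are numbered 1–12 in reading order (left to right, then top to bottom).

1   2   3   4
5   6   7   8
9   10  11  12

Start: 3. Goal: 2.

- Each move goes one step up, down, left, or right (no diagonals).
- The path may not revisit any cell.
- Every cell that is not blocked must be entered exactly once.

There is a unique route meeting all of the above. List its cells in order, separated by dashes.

3 - 4 - 8 - 12 - 11 - 7 - 6 - 10 - 9 - 5 - 1 - 2

Need to visit all 12 open cells exactly once, starting at 3 and ending at 2.
Cell 4 has only two open neighbours (8 and 3), so the path must pass straight through it: one of those is the cell it's entered from and the other is where it exits.
Route from 3: right 1 to 4, down 2 to 12, left 1 to 11, up 1 to 7, left 1 to 6, down 1 to 10, left 1 to 9, up 2 to 1, right 1 to 2 — 11 moves in all.
Check: all 12 open cells covered.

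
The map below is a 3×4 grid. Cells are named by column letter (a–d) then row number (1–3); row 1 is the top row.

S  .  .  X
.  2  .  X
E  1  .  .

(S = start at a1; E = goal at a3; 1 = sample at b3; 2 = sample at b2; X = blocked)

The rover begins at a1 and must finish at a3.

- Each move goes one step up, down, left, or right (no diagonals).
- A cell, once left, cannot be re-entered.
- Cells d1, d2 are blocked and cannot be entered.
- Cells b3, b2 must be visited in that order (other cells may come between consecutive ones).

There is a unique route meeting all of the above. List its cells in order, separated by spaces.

a1 b1 c1 c2 c3 b3 b2 a2 a3

The waypoints must appear in the order b3, b2, with no cell reused.
Route from a1: right 2 to c1, down 2 to c3, left 1 to b3, up 1 to b2, left 1 to a2, down 1 to a3 — 8 moves in all.
Check: order respected (1 at step 5, 2 at step 6).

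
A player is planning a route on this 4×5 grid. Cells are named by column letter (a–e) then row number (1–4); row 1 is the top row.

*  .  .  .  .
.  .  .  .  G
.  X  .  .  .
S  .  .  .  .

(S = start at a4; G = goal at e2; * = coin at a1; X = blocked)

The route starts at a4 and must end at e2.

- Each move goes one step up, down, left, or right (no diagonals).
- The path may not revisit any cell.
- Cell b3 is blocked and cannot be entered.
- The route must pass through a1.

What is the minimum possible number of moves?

Any route passes through a1 somewhere between a4 and e2. Summing Manhattan distances along the two legs (a4 → a1 → e2) gives a lower bound of 3 + 5 = 8 moves.
A route of 8 moves achieves this: a4 → a3 → a2 → a1 → b1 → b2 → c2 → d2 → e2.
Since 8 matches the lower bound, it is optimal.

8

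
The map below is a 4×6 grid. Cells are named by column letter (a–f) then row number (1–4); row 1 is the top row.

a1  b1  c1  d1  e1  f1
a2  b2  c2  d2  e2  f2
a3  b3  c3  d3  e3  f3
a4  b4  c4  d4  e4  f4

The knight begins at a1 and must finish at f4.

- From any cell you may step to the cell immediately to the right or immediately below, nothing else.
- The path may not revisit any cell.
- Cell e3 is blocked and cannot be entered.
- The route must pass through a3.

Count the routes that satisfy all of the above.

4

A right/down-only route from a1 to f4 makes exactly 3 down-moves and 5 right-moves in some order.
With no other constraints that would be C(8,3) = 56 routes.
Split at a3 and multiply the segment counts (each segment already excludes blocked cells): a1→a3: 1; a3→f4: 4; product = 4.
That gives 4 routes.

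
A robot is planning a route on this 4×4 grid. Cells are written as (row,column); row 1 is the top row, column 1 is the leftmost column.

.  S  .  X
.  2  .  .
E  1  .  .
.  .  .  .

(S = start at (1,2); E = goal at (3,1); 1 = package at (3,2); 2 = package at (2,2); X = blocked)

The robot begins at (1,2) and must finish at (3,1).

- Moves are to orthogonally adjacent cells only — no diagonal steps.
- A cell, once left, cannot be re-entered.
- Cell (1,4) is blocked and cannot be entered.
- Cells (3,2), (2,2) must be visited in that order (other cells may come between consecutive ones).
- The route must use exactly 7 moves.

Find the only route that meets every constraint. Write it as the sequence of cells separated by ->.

The waypoints must appear in the order (3,2), (2,2), with no cell reused.
Route from (1,2): right to (1,3), 2× down (reaching (3,3)), left to (3,2), up to (2,2), left to (2,1), down to (3,1) — 7 moves in all.
Check: order respected (1 at step 4, 2 at step 5); 7 moves as required.

(1,2) -> (1,3) -> (2,3) -> (3,3) -> (3,2) -> (2,2) -> (2,1) -> (3,1)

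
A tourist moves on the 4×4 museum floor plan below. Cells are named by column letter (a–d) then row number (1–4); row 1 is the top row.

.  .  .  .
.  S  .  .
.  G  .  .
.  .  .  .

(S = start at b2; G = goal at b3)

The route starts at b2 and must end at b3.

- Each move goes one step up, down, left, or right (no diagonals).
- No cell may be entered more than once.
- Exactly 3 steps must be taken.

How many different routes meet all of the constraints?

Need simple routes of exactly 3 moves from b2 to b3 (Manhattan distance 1, so 1 moves are spent on a detour and 1 undoing it).
Enumerating: b2 a2 a3 b3 | b2 c2 c3 b3.
That gives 2 routes.

2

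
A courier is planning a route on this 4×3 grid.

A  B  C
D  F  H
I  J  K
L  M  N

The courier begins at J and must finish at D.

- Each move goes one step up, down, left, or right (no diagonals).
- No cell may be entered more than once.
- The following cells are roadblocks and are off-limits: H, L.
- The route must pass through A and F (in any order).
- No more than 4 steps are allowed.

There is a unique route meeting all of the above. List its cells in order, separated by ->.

The 4-move cap with required stops at A, F leaves no slack for detours.
Route from J: 2× up (reaching B), left to A, down to D — 4 moves in all.
Check: all required cells visited; 4 ≤ 4 moves.

J -> F -> B -> A -> D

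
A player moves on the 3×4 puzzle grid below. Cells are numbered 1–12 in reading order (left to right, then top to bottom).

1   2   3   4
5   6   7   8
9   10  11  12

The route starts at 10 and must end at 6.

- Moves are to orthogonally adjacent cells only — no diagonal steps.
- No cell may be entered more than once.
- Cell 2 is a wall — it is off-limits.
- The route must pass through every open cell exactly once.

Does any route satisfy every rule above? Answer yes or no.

Cell 1 has only one open neighbour but is neither the start nor the goal, so a Hamiltonian route would have to both enter and leave it through the same neighbour — impossible without revisiting.

no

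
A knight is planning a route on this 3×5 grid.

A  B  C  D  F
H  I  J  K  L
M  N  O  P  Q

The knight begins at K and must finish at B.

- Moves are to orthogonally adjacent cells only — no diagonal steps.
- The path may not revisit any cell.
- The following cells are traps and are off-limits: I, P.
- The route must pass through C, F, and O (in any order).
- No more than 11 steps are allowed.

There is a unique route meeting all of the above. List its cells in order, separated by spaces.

K L F D C J O N M H A B

The 11-move cap with required stops at C, F, O leaves no slack for detours.
Route from K: right 1 to L, up 1 to F, left 2 to C, down 2 to O, left 2 to M, up 2 to A, right 1 to B — 11 moves in all.
Check: all required cells visited; 11 ≤ 11 moves.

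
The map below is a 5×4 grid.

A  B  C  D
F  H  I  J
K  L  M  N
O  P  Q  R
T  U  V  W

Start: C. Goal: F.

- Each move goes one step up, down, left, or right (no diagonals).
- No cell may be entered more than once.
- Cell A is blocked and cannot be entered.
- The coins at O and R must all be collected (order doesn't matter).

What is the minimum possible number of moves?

Any route passes through O and R in some order between C and F. Summing Manhattan distances along each leg and taking the cheapest ordering (C → R → O → F) gives a lower bound of 4 + 3 + 2 = 9 moves.
A route of 9 moves achieves this: C → I → M → N → R → Q → P → O → K → F.
Since 9 matches the lower bound, it is optimal.

9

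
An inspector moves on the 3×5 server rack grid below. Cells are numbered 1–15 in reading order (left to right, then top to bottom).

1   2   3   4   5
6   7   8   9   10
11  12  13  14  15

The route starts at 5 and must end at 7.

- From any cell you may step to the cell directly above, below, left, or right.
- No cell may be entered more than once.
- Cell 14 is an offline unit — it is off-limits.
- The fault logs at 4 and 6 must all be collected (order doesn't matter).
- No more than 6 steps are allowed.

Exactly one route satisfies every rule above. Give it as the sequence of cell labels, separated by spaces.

Any route must reach 4 and 6 and still end at 7 within 6 moves, so the order of the required stops is forced.
Route from 5: 4× left (reaching 1), down to 6, right to 7 — 6 moves in all.
Check: all required cells visited; 6 ≤ 6 moves.

5 4 3 2 1 6 7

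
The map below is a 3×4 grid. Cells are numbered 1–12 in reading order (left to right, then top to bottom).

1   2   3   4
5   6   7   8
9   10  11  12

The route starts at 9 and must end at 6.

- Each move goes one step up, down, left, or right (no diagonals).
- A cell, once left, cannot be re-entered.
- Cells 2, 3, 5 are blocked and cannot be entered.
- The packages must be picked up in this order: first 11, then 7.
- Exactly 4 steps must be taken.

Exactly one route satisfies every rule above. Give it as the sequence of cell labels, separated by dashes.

The waypoints must appear in the order 11, 7, with no cell reused.
Route from 9: 2× right (reaching 11), up to 7, left to 6 — 4 moves in all.
Check: order respected (11 at step 2, 7 at step 3); 4 moves as required.

9 - 10 - 11 - 7 - 6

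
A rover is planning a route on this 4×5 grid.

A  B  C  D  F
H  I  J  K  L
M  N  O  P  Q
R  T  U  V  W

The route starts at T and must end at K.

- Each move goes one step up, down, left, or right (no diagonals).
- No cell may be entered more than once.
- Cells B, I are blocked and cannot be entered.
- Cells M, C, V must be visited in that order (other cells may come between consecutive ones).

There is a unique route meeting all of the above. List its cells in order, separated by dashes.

T - R - M - N - O - J - C - D - F - L - Q - W - V - P - K

The waypoints must appear in the order M, C, V, with no cell reused.
Route from T: left to R, up to M, 2× right (reaching O), 2× up (reaching C), 2× right (reaching F), 3× down (reaching W), left to V, 2× up (reaching K) — 14 moves in all.
Check: order respected (M at step 2, C at step 6, V at step 12).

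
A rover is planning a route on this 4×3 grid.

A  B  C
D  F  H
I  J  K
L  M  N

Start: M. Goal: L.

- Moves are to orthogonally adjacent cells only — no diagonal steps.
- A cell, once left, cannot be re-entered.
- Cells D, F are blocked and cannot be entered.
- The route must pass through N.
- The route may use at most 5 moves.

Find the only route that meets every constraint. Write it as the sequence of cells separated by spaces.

M N K J I L

The 5-move cap with required stops at N leaves no slack for detours.
Route from M: right 1 to N, up 1 to K, left 2 to I, down 1 to L — 5 moves in all.
Check: all required cells visited; 5 ≤ 5 moves.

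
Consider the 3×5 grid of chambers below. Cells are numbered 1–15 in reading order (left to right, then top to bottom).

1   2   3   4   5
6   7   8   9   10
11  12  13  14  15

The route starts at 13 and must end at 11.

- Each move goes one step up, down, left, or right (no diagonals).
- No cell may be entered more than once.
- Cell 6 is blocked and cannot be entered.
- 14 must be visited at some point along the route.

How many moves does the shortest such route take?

Any route passes through 14 somewhere between 13 and 11. Summing Manhattan distances along the two legs (13 → 14 → 11) gives a lower bound of 1 + 3 = 4 moves.
The shortest route satisfying every rule uses 6 moves: 13 → 14 → 9 → 8 → 7 → 12 → 11.
The no-revisit rule (legs can't share cells) pushes the minimum above the 4-move bound; an exhaustive check rules out every length from 4 to 5, leaving 6 as the minimum.

6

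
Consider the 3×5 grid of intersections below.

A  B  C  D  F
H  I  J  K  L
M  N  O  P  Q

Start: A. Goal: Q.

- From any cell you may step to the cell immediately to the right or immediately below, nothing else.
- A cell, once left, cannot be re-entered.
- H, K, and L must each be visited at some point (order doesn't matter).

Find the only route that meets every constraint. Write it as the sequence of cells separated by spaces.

Moves only go right or down, so the column and row indices never decrease.
Route from A: down 1 to H, right 4 to L, down 1 to Q — 6 moves in all.
Check: all required cells visited.

A H I J K L Q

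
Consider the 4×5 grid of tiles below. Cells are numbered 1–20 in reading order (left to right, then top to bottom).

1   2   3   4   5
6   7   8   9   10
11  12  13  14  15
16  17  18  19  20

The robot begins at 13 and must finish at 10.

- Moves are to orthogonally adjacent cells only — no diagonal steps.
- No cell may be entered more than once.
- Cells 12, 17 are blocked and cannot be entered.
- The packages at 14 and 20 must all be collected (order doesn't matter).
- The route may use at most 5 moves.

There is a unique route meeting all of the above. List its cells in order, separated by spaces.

The 5-move cap with required stops at 14, 20 leaves no slack for detours.
Route from 13: right to 14, down to 19, right to 20, 2× up (reaching 10) — 5 moves in all.
Check: all required cells visited; 5 ≤ 5 moves.

13 14 19 20 15 10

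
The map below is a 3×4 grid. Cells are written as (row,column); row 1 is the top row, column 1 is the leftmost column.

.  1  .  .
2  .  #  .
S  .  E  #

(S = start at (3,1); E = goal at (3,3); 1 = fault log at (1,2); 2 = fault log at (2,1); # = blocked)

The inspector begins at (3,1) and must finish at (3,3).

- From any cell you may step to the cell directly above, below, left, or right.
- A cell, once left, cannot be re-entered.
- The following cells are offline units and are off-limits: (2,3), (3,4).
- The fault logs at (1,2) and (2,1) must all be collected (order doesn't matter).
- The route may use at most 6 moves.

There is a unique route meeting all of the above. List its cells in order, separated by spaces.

(3,1) (2,1) (1,1) (1,2) (2,2) (3,2) (3,3)

Any route must reach (1,2) and (2,1) and still end at (3,3) within 6 moves, so the order of the required stops is forced.
Route from (3,1): 2× up (reaching (1,1)), right to (1,2), 2× down (reaching (3,2)), right to (3,3) — 6 moves in all.
Check: all required cells visited; 6 ≤ 6 moves.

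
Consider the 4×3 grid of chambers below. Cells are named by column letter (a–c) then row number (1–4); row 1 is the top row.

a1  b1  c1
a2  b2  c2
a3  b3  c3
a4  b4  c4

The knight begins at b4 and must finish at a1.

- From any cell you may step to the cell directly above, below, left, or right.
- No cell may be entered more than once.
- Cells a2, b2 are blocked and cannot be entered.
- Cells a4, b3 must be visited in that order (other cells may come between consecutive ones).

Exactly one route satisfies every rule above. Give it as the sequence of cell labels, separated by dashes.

The waypoints must appear in the order a4, b3, with no cell reused.
Route from b4: left 1 to a4, up 1 to a3, right 2 to c3, up 2 to c1, left 2 to a1 — 8 moves in all.
Check: order respected (a4 at step 1, b3 at step 3).

b4 - a4 - a3 - b3 - c3 - c2 - c1 - b1 - a1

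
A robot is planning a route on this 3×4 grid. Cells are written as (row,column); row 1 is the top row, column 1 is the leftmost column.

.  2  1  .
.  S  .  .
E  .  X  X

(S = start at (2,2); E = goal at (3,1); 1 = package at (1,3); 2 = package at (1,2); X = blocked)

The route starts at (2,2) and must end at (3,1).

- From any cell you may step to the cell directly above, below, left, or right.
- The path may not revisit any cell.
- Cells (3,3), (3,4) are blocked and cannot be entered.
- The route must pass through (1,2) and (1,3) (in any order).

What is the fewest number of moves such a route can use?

Any route passes through (1,2) and (1,3) in some order between (2,2) and (3,1). Summing Manhattan distances along each leg and taking the cheapest ordering ((2,2) → (1,3) → (1,2) → (3,1)) gives a lower bound of 2 + 1 + 3 = 6 moves.
A route of 6 moves achieves this: (2,2) → (2,3) → (1,3) → (1,2) → (1,1) → (2,1) → (3,1).
Since 6 matches the lower bound, it is optimal.

6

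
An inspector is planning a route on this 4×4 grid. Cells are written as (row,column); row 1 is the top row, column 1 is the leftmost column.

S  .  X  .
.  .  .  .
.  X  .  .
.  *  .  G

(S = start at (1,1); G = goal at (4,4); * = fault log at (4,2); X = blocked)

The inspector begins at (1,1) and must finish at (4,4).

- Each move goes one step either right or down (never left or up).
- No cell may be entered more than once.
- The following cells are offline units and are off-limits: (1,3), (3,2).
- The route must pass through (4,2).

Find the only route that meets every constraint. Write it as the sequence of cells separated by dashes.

(1,1) - (2,1) - (3,1) - (4,1) - (4,2) - (4,3) - (4,4)

Moves only go right or down, so the column and row indices never decrease.
Route from (1,1): down 3 to (4,1), right 3 to (4,4) — 6 moves in all.
Check: all required cells visited.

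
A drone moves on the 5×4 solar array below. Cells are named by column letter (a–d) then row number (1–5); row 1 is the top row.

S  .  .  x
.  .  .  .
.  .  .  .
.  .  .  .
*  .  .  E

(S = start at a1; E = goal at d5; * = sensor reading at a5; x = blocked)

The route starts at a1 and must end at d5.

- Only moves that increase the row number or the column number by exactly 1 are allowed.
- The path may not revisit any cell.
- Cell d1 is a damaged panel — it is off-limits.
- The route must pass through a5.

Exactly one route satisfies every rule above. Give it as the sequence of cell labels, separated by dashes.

a1 - a2 - a3 - a4 - a5 - b5 - c5 - d5

Moves only go right or down, so the column and row indices never decrease.
Route from a1: down 4 to a5, right 3 to d5 — 7 moves in all.
Check: all required cells visited.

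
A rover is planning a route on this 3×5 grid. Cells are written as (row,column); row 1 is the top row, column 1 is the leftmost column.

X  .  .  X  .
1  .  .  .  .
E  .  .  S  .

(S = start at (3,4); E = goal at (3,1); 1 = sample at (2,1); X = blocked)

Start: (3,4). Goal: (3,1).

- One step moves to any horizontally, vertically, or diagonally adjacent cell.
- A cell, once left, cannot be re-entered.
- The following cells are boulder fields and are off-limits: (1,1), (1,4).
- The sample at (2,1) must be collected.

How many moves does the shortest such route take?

4

Any route passes through (2,1) somewhere between (3,4) and (3,1). Summing Chebyshev distances along the two legs ((3,4) → (2,1) → (3,1)) gives a lower bound of 3 + 1 = 4 moves.
A route of 4 moves achieves this: (3,4) → (2,3) → (1,2) → (2,1) → (3,1).
Since 4 matches the lower bound, it is optimal.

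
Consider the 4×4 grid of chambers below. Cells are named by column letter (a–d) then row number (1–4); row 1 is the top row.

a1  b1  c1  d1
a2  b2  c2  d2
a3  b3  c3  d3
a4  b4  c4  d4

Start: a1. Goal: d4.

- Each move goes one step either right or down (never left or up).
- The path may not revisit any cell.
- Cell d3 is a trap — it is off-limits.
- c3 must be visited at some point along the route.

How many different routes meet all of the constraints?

6

A right/down-only route from a1 to d4 makes exactly 3 down-moves and 3 right-moves in some order.
With no other constraints that would be C(6,3) = 20 routes.
Split at c3 and multiply the segment counts (each segment already excludes blocked cells): a1→c3: 6; c3→d4: 1; product = 6.
That gives 6 routes.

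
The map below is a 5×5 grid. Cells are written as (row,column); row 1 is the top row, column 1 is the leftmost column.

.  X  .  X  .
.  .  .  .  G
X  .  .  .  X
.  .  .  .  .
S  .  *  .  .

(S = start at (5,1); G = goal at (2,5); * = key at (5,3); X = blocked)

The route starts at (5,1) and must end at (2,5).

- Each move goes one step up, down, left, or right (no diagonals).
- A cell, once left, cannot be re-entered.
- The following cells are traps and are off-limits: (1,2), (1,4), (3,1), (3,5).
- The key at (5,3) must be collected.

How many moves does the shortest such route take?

Any route passes through (5,3) somewhere between (5,1) and (2,5). Summing Manhattan distances along the two legs ((5,1) → (5,3) → (2,5)) gives a lower bound of 2 + 5 = 7 moves.
A route of 7 moves achieves this: (5,1) → (5,2) → (5,3) → (4,3) → (3,3) → (2,3) → (2,4) → (2,5).
Since 7 matches the lower bound, it is optimal.

7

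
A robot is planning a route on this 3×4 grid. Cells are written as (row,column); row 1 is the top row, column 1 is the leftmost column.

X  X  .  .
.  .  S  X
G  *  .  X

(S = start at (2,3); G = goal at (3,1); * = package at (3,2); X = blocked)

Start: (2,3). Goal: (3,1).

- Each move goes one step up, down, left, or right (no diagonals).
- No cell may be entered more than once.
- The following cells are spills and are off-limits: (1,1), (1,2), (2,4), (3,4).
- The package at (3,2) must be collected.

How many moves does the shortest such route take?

3

Any route passes through (3,2) somewhere between (2,3) and (3,1). Summing Manhattan distances along the two legs ((2,3) → (3,2) → (3,1)) gives a lower bound of 2 + 1 = 3 moves.
A route of 3 moves achieves this: (2,3) → (3,3) → (3,2) → (3,1).
Since 3 matches the lower bound, it is optimal.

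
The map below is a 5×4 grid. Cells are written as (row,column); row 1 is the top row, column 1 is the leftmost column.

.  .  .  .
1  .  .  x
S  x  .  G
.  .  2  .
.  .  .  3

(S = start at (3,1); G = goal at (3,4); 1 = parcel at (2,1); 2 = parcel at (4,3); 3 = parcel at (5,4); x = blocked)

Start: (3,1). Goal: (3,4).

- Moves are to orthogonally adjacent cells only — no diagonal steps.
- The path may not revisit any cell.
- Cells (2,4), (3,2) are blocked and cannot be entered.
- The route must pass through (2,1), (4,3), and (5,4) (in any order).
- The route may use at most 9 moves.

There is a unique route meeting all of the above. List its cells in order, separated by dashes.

The budget equals the shortest possible length, so every move has to be on a shortest route through the required cells.
Route from (3,1): up 1 to (2,1), right 2 to (2,3), down 3 to (5,3), right 1 to (5,4), up 2 to (3,4) — 9 moves in all.
Check: all required cells visited; 9 ≤ 9 moves.

(3,1) - (2,1) - (2,2) - (2,3) - (3,3) - (4,3) - (5,3) - (5,4) - (4,4) - (3,4)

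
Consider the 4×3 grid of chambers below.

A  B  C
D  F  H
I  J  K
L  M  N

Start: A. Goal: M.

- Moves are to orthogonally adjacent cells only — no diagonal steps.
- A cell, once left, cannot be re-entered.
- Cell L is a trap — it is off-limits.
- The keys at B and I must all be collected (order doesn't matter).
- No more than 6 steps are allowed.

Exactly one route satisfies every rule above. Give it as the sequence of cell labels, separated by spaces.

The budget equals the shortest possible length, so every move has to be on a shortest route through the required cells.
Route from A: right to B, down to F, left to D, down to I, right to J, down to M — 6 moves in all.
Check: all required cells visited; 6 ≤ 6 moves.

A B F D I J M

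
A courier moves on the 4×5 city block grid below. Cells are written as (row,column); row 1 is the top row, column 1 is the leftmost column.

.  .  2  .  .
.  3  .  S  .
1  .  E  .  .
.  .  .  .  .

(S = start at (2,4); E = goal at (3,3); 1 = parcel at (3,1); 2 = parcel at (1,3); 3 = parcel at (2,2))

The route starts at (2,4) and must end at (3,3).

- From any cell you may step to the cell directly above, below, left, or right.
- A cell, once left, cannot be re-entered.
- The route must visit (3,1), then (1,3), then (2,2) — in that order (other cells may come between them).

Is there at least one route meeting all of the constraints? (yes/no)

yes

One route that works: (2,4) → (3,4) → (4,4) → (4,3) → (4,2) → (4,1) → (3,1) → (2,1) → (1,1) → (1,2) → (1,3) → (2,3) → (2,2) → (3,2) → (3,3).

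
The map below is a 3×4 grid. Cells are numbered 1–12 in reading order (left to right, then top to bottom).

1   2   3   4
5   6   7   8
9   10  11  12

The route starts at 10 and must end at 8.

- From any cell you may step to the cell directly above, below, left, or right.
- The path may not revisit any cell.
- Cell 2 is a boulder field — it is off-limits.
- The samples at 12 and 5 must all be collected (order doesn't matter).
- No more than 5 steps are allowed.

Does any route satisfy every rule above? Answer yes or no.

no

Even ignoring the no-revisit rule, getting from 10 to 8, taking the cheapest ordering 10 → 5 → 12 → 8 needs at least 2 + 4 + 1 = 7 moves (Manhattan distance per leg), which exceeds the 5-move limit.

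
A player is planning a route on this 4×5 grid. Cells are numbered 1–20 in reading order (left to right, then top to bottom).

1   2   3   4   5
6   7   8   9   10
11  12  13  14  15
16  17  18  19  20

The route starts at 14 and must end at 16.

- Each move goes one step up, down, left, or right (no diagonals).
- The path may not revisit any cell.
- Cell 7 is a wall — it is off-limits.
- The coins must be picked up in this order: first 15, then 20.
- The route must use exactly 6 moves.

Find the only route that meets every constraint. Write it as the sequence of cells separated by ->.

14 -> 15 -> 20 -> 19 -> 18 -> 17 -> 16

The waypoints must appear in the order 15, 20, with no cell reused.
Route from 14: right to 15, down to 20, 4× left (reaching 16) — 6 moves in all.
Check: order respected (15 at step 1, 20 at step 2); 6 moves as required.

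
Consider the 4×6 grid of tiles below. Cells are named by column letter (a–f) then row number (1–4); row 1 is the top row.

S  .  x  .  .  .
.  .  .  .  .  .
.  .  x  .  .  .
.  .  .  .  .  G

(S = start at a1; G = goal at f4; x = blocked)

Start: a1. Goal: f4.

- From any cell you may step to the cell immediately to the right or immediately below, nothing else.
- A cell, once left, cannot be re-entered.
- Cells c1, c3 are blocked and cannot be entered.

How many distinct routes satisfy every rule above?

16

A right/down-only route from a1 to f4 makes exactly 3 down-moves and 5 right-moves in some order.
With no other constraints that would be C(8,3) = 56 routes.
Subtract routes through each blocked cell (inclusion–exclusion for overlaps): − through c1: 20 − through c3: 24 + through c1&c3: 4 → 16.
That gives 16 routes.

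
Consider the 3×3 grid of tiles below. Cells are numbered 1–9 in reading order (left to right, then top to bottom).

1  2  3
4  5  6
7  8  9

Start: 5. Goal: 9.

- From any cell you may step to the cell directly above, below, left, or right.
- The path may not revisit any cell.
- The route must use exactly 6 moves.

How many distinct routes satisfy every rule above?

2

Need simple routes of exactly 6 moves from 5 to 9 (Manhattan distance 2, so 2 moves are spent on a detour and 2 undoing it).
Enumerating: 5 2 1 4 7 8 9 | 5 4 1 2 3 6 9.
That gives 2 routes.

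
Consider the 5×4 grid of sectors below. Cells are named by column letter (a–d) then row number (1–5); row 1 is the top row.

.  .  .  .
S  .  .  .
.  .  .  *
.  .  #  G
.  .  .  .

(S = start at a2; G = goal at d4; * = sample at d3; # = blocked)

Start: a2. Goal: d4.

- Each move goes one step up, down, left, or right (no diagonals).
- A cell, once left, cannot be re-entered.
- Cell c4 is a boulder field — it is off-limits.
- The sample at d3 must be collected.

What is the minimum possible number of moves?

Any route passes through d3 somewhere between a2 and d4. Summing Manhattan distances along the two legs (a2 → d3 → d4) gives a lower bound of 4 + 1 = 5 moves.
A route of 5 moves achieves this: a2 → a3 → b3 → c3 → d3 → d4.
Since 5 matches the lower bound, it is optimal.

5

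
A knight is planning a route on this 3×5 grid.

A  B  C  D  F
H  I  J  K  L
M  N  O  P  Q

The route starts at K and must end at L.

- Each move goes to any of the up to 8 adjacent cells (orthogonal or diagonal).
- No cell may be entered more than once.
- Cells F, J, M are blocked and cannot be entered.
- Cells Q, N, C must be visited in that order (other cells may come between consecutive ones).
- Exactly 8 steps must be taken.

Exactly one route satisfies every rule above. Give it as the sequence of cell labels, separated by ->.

The waypoints must appear in the order Q, N, C, with no cell reused.
Route from K: down-right to Q, 3× left (reaching N), up to I, up-right to C, right to D, down-right to L — 8 moves in all.
Check: order respected (Q at step 1, N at step 4, C at step 6); 8 moves as required.

K -> Q -> P -> O -> N -> I -> C -> D -> L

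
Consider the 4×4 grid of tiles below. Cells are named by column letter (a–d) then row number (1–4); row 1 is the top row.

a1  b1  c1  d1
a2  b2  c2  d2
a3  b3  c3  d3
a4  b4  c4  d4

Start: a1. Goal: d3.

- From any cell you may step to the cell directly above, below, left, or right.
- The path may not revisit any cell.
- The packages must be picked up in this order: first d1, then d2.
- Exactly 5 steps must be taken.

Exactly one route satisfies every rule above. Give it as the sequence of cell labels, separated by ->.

a1 -> b1 -> c1 -> d1 -> d2 -> d3

The waypoints must appear in the order d1, d2, with no cell reused.
Route from a1: right 3 to d1, down 2 to d3 — 5 moves in all.
Check: order respected (d1 at step 3, d2 at step 4); 5 moves as required.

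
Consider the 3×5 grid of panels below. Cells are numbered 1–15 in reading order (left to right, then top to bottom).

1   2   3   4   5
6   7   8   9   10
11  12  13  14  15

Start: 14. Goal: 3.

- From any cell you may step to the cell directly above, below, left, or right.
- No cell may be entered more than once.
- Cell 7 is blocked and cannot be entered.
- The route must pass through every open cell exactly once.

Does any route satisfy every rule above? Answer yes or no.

yes

One route that works: 14 → 15 → 10 → 5 → 4 → 9 → 8 → 13 → 12 → 11 → 6 → 1 → 2 → 3.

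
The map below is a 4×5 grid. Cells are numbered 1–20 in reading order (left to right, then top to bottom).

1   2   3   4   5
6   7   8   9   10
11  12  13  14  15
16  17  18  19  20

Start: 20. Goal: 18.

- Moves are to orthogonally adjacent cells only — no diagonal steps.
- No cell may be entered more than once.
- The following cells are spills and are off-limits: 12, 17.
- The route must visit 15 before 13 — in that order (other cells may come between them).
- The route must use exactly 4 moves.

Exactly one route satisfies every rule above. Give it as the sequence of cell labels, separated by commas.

20, 15, 14, 13, 18

The waypoints must appear in the order 15, 13, with no cell reused.
Route from 20: up to 15, 2× left (reaching 13), down to 18 — 4 moves in all.
Check: order respected (15 at step 1, 13 at step 3); 4 moves as required.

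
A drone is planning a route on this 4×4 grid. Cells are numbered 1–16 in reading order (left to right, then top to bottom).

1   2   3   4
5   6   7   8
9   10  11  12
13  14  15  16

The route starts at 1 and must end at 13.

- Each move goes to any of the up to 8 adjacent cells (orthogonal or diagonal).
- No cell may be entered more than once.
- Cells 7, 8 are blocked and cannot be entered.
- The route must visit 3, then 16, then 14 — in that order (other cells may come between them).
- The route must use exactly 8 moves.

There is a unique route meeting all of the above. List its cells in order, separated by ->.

The waypoints must appear in the order 3, 16, 14, with no cell reused.
Route from 1: right 2 to 3, down-left 1 to 6, down-right 2 to 16, left 3 to 13 — 8 moves in all.
Check: order respected (3 at step 2, 16 at step 5, 14 at step 7); 8 moves as required.

1 -> 2 -> 3 -> 6 -> 11 -> 16 -> 15 -> 14 -> 13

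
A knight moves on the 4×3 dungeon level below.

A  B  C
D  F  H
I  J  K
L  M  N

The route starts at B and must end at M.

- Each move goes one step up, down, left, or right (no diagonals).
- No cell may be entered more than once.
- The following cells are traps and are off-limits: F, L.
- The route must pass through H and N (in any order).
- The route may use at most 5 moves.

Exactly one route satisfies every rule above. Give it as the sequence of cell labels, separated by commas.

B, C, H, K, N, M

Any route must reach H and N and still end at M within 5 moves, so the order of the required stops is forced.
Route from B: right 1 to C, down 3 to N, left 1 to M — 5 moves in all.
Check: all required cells visited; 5 ≤ 5 moves.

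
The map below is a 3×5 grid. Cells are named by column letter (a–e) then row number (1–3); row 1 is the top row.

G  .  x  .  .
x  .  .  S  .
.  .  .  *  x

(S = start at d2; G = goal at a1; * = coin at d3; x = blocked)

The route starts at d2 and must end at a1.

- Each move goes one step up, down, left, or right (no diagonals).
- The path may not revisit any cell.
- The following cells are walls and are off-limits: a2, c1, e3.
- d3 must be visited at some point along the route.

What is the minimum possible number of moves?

6

Any route passes through d3 somewhere between d2 and a1. Summing Manhattan distances along the two legs (d2 → d3 → a1) gives a lower bound of 1 + 5 = 6 moves.
A route of 6 moves achieves this: d2 → d3 → c3 → c2 → b2 → b1 → a1.
Since 6 matches the lower bound, it is optimal.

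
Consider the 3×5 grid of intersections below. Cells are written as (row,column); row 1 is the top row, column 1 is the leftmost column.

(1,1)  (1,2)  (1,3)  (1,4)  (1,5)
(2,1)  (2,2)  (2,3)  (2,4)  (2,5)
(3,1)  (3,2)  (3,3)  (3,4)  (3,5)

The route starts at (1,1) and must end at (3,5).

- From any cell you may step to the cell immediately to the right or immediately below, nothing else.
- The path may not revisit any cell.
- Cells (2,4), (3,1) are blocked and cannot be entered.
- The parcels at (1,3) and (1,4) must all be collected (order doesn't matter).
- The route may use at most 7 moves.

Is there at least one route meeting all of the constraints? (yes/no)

One route that works: (1,1) → (1,2) → (1,3) → (1,4) → (1,5) → (2,5) → (3,5).

yes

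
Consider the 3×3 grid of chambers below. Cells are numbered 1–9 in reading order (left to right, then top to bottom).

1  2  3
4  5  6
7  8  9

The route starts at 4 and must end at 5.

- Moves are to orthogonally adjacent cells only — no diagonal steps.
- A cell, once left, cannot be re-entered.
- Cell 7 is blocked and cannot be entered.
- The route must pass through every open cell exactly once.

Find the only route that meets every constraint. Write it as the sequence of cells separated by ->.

Need to visit all 8 open cells exactly once, starting at 4 and ending at 5.
Cell 3 has only two open neighbours (6 and 2), so the path must pass straight through it: one of those is the cell it's entered from and the other is where it exits.
Route from 4: up to 1, 2× right (reaching 3), 2× down (reaching 9), left to 8, up to 5 — 7 moves in all.
Check: all 8 open cells covered.

4 -> 1 -> 2 -> 3 -> 6 -> 9 -> 8 -> 5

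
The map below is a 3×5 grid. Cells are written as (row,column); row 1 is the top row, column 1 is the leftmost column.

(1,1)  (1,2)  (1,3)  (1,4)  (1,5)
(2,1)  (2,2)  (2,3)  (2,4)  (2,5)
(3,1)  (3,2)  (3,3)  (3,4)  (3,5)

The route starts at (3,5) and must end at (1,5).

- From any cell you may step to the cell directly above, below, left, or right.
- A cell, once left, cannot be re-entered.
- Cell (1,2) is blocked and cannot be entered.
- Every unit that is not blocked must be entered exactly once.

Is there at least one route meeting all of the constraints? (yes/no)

Cell (1,1) has only one open neighbour but is neither the start nor the goal, so a Hamiltonian route would have to both enter and leave it through the same neighbour — impossible without revisiting.

no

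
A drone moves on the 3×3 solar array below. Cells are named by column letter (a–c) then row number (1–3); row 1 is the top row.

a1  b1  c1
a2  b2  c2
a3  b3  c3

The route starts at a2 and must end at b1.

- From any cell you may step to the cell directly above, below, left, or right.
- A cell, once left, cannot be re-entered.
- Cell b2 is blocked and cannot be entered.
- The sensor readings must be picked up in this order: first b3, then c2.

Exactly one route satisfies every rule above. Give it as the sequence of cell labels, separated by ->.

a2 -> a3 -> b3 -> c3 -> c2 -> c1 -> b1

The waypoints must appear in the order b3, c2, with no cell reused.
Route from a2: down to a3, 2× right (reaching c3), 2× up (reaching c1), left to b1 — 6 moves in all.
Check: order respected (b3 at step 2, c2 at step 4).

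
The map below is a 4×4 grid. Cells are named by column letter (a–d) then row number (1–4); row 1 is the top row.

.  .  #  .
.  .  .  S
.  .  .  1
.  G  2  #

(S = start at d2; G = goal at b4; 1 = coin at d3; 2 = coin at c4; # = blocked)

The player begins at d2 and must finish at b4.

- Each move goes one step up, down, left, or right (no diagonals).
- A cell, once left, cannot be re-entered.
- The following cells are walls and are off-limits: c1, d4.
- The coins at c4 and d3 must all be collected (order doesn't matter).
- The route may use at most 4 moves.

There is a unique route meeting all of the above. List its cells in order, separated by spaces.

The budget equals the shortest possible length, so every move has to be on a shortest route through the required cells.
Route from d2: down to d3, left to c3, down to c4, left to b4 — 4 moves in all.
Check: all required cells visited; 4 ≤ 4 moves.

d2 d3 c3 c4 b4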